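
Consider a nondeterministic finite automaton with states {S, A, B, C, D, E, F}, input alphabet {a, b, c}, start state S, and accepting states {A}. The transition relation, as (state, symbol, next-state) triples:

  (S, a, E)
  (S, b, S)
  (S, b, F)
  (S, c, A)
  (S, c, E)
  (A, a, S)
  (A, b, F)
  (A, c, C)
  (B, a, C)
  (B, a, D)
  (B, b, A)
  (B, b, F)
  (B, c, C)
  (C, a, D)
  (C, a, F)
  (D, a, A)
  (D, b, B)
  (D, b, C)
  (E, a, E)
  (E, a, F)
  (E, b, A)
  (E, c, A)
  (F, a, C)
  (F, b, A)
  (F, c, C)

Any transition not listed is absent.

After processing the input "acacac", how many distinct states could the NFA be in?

Start in {S}.
Read 'a': {S} → {E}.
Read 'c': {E} → {A}.
Read 'a': {A} → {S}.
Read 'c': {S} → {A, E}.
Read 'a': {A, E} → {S, E, F}.
Read 'c': {S, E, F} → {A, C, E}.
That set has 3 states.

3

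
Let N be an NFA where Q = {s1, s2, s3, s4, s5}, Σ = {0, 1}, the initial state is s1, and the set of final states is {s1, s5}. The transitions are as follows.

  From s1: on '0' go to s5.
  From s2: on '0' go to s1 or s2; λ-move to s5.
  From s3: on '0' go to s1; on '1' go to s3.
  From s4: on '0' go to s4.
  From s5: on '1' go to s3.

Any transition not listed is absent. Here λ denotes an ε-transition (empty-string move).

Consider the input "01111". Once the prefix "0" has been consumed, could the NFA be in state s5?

Start in {s1}.
Read '0': s1→{s5}; now {s5}.
State s5 is in {s5}.

Yes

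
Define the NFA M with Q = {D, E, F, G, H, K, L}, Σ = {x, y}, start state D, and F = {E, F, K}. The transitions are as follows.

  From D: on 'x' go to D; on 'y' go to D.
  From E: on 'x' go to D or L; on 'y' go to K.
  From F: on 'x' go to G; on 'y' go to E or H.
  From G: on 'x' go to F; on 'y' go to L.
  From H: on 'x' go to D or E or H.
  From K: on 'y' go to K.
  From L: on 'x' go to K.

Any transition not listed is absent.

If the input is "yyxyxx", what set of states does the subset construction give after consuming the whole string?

Start in {D}.
Read 'y': D→{D}; now {D}.
Read 'y': D→{D}; now {D}.
Read 'x': D→{D}; now {D}.
Read 'y': D→{D}; now {D}.
Read 'x': D→{D}; now {D}.
Read 'x': D→{D}; now {D}.

{D}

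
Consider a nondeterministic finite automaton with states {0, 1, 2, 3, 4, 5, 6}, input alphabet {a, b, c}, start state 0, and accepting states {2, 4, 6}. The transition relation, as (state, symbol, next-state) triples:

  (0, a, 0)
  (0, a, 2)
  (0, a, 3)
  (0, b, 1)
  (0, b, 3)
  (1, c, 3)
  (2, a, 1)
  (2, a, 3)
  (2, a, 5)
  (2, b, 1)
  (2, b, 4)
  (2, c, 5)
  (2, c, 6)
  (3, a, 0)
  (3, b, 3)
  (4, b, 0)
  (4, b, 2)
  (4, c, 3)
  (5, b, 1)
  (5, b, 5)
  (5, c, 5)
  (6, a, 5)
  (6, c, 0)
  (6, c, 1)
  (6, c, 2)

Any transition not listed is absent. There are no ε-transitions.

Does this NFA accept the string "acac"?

No

Start in {0}.
Read 'a': {0} → {0, 2, 3}.
Read 'c': {0, 2, 3} → {5, 6}.
Read 'a': {5, 6} → {5}.
Read 'c': {5} → {5}.
The final set {5} contains no accepting state.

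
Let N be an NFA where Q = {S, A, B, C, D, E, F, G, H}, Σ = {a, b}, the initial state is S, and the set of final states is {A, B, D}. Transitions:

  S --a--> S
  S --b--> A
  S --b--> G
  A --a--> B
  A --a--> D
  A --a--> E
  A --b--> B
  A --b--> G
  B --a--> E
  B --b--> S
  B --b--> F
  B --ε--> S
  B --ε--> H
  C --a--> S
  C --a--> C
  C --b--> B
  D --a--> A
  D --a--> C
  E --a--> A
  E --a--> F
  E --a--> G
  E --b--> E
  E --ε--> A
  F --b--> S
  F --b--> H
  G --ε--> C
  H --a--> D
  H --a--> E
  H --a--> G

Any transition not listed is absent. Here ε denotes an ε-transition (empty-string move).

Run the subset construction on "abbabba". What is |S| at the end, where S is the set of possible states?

9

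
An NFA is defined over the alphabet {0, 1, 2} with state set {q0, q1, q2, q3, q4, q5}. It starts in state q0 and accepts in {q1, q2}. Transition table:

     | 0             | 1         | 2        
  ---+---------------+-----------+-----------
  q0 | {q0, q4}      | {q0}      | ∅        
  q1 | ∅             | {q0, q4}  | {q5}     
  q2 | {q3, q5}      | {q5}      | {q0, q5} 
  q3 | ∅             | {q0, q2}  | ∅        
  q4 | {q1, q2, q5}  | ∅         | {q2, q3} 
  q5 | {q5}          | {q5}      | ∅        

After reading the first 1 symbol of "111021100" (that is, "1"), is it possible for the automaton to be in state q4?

Start in {q0}.
Read '1': q0→{q0}; now {q0}.
State q4 is not in {q0}.

No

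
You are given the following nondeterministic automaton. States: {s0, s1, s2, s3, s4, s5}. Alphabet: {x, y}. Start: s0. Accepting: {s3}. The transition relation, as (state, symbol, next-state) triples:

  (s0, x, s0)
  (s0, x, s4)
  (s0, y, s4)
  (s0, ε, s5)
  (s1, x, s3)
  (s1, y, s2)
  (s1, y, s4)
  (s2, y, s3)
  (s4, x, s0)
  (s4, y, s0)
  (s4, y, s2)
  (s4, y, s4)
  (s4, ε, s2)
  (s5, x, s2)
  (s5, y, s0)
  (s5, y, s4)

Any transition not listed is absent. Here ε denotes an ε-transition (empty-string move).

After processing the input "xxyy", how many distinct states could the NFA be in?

5

Start: ε-closure({s0}) = {s0, s5}.
Read 'x': {s0, s5} → {s0, s2, s4, s5}.
Read 'x': {s0, s2, s4, s5} → {s0, s2, s4, s5}.
Read 'y': {s0, s2, s4, s5} → {s0, s2, s3, s4, s5}.
Read 'y': {s0, s2, s3, s4, s5} → {s0, s2, s3, s4, s5}.
That set has 5 states.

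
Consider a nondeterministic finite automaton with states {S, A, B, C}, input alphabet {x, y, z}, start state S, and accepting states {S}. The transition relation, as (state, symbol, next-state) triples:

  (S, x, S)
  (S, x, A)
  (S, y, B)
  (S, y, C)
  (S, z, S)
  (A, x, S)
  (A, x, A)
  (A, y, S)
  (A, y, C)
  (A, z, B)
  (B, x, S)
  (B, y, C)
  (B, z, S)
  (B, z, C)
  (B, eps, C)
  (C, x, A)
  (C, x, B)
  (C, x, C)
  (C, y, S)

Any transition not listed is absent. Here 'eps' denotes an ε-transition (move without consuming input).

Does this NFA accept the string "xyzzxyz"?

Start in {S}.
Read 'x': {S} → {S, A}.
Read 'y': {S, A} → {S, B, C}.
Read 'z': {S, B, C} → {S, C}.
Read 'z': {S, C} → {S}.
Read 'x': {S} → {S, A}.
Read 'y': {S, A} → {S, B, C}.
Read 'z': {S, B, C} → {S, C}.
The final set {S, C} contains the accepting state S.

Yes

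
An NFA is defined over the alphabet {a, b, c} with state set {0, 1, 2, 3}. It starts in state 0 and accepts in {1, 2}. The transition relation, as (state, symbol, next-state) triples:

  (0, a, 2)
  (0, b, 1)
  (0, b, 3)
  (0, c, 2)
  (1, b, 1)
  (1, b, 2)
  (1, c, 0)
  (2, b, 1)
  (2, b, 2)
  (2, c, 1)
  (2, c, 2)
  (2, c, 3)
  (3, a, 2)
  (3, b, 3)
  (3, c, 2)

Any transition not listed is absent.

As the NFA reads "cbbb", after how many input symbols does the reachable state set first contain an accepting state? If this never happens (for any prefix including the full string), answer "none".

1

Start in {0}.
Read 'c': 0→{2}; now {2}.
None of the earlier sets intersect F, but {2} does.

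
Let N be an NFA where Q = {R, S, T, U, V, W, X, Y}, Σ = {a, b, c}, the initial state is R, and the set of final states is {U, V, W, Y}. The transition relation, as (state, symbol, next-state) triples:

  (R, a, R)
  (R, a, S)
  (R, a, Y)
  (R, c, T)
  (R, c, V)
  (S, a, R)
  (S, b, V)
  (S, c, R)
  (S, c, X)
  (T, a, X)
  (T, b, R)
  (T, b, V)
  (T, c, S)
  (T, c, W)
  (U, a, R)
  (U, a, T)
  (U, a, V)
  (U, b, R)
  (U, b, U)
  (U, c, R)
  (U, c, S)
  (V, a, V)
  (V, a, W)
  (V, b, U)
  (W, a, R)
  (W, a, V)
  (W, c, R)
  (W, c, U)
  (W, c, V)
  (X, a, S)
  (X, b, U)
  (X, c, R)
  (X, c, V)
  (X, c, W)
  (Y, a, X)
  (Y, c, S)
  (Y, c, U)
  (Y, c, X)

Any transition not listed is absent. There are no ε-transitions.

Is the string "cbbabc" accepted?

Yes

Start in {R}.
Read 'c': {R} → {T, V}.
Read 'b': {T, V} → {R, U, V}.
Read 'b': {R, U, V} → {R, U}.
Read 'a': {R, U} → {R, S, T, V, Y}.
Read 'b': {R, S, T, V, Y} → {R, U, V}.
Read 'c': {R, U, V} → {R, S, T, V}.
The final set {R, S, T, V} contains the accepting state V.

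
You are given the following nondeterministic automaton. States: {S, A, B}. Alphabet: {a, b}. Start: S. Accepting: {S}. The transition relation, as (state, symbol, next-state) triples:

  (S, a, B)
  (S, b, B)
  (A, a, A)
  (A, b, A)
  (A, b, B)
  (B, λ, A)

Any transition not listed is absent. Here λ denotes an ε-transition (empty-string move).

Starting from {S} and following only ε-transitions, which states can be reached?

Begin with {S}.
No ε-moves leave this set, so the closure equals the set itself.

{S}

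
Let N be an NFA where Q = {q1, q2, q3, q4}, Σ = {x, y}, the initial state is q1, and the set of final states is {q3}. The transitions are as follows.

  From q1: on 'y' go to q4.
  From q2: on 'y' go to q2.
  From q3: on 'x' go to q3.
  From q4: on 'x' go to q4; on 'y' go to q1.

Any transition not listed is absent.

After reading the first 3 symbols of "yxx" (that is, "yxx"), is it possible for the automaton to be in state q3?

No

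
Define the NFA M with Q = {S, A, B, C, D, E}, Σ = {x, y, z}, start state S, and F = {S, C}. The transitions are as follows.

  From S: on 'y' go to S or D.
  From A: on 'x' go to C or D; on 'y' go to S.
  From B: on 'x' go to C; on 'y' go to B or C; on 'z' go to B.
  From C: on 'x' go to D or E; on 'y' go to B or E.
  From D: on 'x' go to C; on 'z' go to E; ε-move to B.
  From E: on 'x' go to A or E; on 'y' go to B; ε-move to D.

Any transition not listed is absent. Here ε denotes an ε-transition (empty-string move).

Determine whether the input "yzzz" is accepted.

Start in {S}.
Read 'y': S→{S, D}; union {S, D}; ε-closure = {S, B, D}.
Read 'z': S→∅, B→{B}, D→{E}; union {B, E}; ε-closure = {B, D, E}.
Read 'z': B→{B}, D→{E}, E→∅; union {B, E}; ε-closure = {B, D, E}.
Read 'z': B→{B}, D→{E}, E→∅; union {B, E}; ε-closure = {B, D, E}.
The final set {B, D, E} contains no accepting state.

No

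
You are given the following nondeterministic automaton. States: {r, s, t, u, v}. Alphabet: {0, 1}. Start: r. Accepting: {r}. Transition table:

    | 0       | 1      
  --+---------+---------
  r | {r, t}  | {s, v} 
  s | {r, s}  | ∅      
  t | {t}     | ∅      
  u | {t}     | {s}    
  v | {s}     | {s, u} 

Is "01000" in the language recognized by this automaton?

Start in {r}.
Read '0': {r} → {r, t}.
Read '1': {r, t} → {s, v}.
Read '0': {s, v} → {r, s}.
Read '0': {r, s} → {r, s, t}.
Read '0': {r, s, t} → {r, s, t}.
The final set {r, s, t} contains the accepting state r.

Yes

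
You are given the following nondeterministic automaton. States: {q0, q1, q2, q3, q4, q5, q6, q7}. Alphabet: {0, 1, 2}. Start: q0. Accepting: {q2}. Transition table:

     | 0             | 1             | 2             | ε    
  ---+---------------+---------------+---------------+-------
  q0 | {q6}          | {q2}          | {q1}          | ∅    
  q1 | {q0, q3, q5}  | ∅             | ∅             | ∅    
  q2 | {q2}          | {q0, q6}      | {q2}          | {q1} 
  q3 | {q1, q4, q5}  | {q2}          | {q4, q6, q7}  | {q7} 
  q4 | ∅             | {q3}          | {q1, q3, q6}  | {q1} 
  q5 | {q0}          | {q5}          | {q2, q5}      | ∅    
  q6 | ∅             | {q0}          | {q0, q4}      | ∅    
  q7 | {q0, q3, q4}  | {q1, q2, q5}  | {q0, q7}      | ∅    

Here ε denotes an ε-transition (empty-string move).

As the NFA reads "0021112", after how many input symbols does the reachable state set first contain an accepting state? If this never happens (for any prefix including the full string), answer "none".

none

Start in {q0}.
Read '0': {q0} → {q6}.
Read '0': {q6} → ∅.
The set is empty and remains empty for the remaining 5 symbols.
No reachable set along the way intersects F.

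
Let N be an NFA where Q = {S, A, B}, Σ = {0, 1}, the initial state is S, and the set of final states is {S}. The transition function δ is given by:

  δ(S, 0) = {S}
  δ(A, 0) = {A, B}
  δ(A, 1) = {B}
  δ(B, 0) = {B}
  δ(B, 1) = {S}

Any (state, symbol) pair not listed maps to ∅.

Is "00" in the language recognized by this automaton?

Start in {S}.
Read '0': {S} → {S}.
Read '0': {S} → {S}.
The final set {S} contains the accepting state S.

Yes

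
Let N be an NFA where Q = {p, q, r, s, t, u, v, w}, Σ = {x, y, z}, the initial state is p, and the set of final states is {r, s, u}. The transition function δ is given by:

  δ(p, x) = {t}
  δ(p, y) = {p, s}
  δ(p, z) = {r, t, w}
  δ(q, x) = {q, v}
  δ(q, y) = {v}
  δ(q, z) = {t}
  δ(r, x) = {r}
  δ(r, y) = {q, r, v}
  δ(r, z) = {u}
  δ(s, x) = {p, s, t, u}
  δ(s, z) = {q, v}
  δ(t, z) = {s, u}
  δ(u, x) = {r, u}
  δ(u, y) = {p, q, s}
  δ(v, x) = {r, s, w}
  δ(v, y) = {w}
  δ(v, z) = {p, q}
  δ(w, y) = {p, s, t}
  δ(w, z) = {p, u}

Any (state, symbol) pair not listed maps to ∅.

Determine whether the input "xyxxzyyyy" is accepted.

No

Start in {p}.
Read 'x': p→{t}; now {t}.
Read 'y': t→∅; now ∅.
The set is empty and remains empty for the remaining 7 symbols.
The final set ∅ contains no accepting state.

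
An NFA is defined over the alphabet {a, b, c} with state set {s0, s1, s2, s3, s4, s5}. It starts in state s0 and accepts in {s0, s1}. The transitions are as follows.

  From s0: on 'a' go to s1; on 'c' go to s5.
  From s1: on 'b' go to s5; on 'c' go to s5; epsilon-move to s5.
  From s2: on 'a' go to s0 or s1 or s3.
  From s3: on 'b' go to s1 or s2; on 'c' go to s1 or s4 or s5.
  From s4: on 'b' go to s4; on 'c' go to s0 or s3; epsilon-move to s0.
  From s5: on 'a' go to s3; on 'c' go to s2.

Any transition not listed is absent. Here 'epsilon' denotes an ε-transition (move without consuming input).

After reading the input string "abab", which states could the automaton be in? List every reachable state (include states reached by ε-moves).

Start in {s0}.
Read 'a': s0→{s1}; union {s1}; ε-closure = {s1, s5}.
Read 'b': s1→{s5}, s5→∅; now {s5}.
Read 'a': s5→{s3}; now {s3}.
Read 'b': s3→{s1, s2}; union {s1, s2}; ε-closure = {s1, s2, s5}.

{s1, s2, s5}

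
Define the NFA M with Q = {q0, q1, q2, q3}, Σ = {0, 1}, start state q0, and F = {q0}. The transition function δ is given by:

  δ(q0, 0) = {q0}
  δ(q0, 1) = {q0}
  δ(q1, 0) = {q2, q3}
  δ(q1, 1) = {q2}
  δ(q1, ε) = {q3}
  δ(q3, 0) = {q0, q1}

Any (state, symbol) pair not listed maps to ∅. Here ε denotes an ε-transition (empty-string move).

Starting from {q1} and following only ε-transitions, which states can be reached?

{q1, q3}

Begin with {q1}.
ε-move q1 → q3; add q3.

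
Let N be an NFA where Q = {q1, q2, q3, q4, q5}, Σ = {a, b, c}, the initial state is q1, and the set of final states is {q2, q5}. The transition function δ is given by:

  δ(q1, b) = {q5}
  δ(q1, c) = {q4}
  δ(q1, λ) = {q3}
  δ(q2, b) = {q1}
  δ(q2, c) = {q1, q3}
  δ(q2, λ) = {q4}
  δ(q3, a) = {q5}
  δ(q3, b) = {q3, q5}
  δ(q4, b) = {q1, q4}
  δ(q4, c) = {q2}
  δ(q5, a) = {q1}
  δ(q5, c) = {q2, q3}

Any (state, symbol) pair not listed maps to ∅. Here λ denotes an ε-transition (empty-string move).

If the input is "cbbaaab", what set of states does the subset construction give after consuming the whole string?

Start: ε-closure({q1}) = {q1, q3}.
Read 'c': q1→{q4}, q3→∅; now {q4}.
Read 'b': q4→{q1, q4}; union {q1, q4}; ε-closure = {q1, q3, q4}.
Read 'b': q1→{q5}, q3→{q3, q5}, q4→{q1, q4}; now {q1, q3, q4, q5}.
Read 'a': q1→∅, q3→{q5}, q4→∅, q5→{q1}; union {q1, q5}; ε-closure = {q1, q3, q5}.
Read 'a': q1→∅, q3→{q5}, q5→{q1}; union {q1, q5}; ε-closure = {q1, q3, q5}.
Read 'a': q1→∅, q3→{q5}, q5→{q1}; union {q1, q5}; ε-closure = {q1, q3, q5}.
Read 'b': q1→{q5}, q3→{q3, q5}, q5→∅; now {q3, q5}.

{q3, q5}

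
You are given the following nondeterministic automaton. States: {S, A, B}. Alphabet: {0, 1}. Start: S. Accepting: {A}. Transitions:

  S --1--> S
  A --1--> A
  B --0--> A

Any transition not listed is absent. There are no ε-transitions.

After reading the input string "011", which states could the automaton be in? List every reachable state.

∅

Start in {S}.
Read '0': {S} → ∅.
The set is empty and remains empty for the remaining 2 symbols.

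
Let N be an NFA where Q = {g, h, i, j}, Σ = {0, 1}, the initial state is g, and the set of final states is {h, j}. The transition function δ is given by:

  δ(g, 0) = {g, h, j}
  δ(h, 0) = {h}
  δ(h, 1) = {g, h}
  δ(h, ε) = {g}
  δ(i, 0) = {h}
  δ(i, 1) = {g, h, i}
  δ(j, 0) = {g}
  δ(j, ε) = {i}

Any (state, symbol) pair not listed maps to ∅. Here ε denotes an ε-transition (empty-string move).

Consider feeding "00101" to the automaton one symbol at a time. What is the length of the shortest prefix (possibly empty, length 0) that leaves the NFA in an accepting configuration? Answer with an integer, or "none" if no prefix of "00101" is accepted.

1

Start in {g}.
Read '0': {g} → {g, h, i, j}.
None of the earlier sets intersect F, but {g, h, i, j} does.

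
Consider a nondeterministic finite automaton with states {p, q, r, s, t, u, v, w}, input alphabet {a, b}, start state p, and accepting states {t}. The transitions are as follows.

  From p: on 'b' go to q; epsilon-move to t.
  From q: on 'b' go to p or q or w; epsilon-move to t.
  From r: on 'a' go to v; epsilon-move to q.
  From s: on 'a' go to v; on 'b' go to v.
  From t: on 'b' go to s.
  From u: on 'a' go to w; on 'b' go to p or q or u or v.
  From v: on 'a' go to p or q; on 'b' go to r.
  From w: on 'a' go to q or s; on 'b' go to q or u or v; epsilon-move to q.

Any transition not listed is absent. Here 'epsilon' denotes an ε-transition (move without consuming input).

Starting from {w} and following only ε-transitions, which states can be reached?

Begin with {w}.
ε-move w → q; add q.
ε-move q → t; add t.

{q, t, w}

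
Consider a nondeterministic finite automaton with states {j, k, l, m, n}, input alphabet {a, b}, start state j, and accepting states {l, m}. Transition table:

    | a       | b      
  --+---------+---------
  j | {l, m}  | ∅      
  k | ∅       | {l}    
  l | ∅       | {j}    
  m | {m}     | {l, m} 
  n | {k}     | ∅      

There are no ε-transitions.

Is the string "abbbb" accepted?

Yes

Start in {j}.
Read 'a': j→{l, m}; now {l, m}.
Read 'b': l→{j}, m→{l, m}; now {j, l, m}.
Read 'b': j→∅, l→{j}, m→{l, m}; now {j, l, m}.
Read 'b': j→∅, l→{j}, m→{l, m}; now {j, l, m}.
Read 'b': j→∅, l→{j}, m→{l, m}; now {j, l, m}.
The final set {j, l, m} contains the accepting states l, m.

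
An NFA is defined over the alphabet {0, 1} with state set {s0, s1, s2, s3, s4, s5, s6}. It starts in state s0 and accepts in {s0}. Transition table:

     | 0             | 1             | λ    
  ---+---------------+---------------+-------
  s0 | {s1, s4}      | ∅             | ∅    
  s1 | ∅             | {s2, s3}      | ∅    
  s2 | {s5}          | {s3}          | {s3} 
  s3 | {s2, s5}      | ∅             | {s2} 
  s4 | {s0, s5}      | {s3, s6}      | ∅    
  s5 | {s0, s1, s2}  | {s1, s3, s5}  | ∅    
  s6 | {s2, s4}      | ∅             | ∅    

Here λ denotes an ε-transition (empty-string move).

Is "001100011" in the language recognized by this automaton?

No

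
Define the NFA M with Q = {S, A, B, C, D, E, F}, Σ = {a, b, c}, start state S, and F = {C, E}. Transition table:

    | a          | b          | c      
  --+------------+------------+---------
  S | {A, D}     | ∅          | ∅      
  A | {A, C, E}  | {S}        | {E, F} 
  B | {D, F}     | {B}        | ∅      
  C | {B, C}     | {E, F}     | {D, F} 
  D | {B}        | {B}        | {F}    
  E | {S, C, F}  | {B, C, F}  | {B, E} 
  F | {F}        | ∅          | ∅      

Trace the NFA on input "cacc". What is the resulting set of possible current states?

Start in {S}.
Read 'c': {S} → ∅.
The set is empty and remains empty for the remaining 3 symbols.

∅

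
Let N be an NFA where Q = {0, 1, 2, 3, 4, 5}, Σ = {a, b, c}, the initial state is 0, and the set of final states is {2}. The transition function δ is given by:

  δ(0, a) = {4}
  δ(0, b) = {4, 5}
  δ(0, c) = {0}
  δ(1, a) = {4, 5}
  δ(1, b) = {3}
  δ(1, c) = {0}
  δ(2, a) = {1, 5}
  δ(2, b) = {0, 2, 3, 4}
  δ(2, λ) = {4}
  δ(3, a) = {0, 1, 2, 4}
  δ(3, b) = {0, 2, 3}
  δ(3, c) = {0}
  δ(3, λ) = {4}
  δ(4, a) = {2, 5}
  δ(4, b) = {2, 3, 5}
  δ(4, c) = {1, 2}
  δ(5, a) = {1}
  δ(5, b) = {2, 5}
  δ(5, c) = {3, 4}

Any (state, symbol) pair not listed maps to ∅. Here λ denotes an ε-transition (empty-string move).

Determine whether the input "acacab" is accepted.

Yes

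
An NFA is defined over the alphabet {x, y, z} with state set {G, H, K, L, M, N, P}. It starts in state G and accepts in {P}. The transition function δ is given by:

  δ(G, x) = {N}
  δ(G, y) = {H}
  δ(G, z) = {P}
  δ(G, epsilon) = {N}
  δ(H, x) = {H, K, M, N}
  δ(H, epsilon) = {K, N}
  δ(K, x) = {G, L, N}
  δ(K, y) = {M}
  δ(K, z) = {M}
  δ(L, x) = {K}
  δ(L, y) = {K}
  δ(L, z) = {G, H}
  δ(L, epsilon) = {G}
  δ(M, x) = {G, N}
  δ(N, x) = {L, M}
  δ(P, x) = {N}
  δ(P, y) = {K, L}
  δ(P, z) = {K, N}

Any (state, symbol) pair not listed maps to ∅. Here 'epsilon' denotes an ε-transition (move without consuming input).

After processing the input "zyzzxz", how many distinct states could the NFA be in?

Start: ε-closure({G}) = {G, N}.
Read 'z': G→{P}, N→∅; now {P}.
Read 'y': P→{K, L}; union {K, L}; ε-closure = {G, K, L, N}.
Read 'z': G→{P}, K→{M}, L→{G, H}, N→∅; union {G, H, M, P}; ε-closure = {G, H, K, M, N, P}.
Read 'z': G→{P}, H→∅, K→{M}, M→∅, N→∅, P→{K, N}; now {K, M, N, P}.
Read 'x': K→{G, L, N}, M→{G, N}, N→{L, M}, P→{N}; now {G, L, M, N}.
Read 'z': G→{P}, L→{G, H}, M→∅, N→∅; union {G, H, P}; ε-closure = {G, H, K, N, P}.
That set has 5 states.

5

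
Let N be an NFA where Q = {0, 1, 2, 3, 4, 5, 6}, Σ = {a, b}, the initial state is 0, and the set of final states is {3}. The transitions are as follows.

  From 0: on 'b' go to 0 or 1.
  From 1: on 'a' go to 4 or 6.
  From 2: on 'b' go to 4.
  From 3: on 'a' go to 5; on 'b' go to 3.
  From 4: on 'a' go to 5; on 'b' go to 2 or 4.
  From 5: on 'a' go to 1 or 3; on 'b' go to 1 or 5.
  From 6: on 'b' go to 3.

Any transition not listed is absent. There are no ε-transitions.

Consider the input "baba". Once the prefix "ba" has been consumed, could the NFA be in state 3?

Start in {0}.
Read 'b': {0} → {0, 1}.
Read 'a': {0, 1} → {4, 6}.
State 3 is not in {4, 6}.

No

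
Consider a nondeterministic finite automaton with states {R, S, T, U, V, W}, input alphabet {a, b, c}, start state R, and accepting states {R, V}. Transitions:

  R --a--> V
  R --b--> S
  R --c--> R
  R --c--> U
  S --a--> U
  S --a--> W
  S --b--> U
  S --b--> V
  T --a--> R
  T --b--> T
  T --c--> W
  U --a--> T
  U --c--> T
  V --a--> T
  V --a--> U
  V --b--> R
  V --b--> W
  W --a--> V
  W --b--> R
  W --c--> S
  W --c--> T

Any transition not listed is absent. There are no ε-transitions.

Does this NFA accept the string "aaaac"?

Yes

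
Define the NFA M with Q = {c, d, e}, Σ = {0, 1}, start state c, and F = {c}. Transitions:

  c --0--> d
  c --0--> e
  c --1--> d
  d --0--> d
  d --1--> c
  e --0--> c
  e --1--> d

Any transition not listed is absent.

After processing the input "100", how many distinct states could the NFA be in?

Start in {c}.
Read '1': {c} → {d}.
Read '0': {d} → {d}.
Read '0': {d} → {d}.
That set has 1 state.

1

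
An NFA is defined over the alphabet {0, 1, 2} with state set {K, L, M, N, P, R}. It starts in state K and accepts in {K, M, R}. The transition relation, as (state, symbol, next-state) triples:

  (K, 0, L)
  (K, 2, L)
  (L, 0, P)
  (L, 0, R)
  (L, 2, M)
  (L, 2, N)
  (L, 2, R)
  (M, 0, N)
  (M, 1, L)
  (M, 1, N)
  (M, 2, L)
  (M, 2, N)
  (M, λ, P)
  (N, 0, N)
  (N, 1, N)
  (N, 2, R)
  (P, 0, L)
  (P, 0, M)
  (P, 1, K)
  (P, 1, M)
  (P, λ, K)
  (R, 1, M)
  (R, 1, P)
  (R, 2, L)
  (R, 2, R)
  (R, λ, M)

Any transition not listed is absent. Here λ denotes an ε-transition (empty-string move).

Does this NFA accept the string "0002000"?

Yes

Start in {K}.
Read '0': {K} → {L}.
Read '0': {L} → {K, M, P, R}.
Read '0': {K, M, P, R} → {K, L, M, N, P}.
Read '2': {K, L, M, N, P} → {K, L, M, N, P, R}.
Read '0': {K, L, M, N, P, R} → {K, L, M, N, P, R}.
Read '0': {K, L, M, N, P, R} → {K, L, M, N, P, R}.
Read '0': {K, L, M, N, P, R} → {K, L, M, N, P, R}.
The final set {K, L, M, N, P, R} contains the accepting states K, M, R.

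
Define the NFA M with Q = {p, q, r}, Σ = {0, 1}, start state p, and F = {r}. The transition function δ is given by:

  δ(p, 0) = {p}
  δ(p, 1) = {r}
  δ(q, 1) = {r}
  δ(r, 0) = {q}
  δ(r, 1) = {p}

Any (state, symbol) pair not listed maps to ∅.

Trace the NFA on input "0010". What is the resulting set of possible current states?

{q}

Start in {p}.
Read '0': p→{p}; now {p}.
Read '0': p→{p}; now {p}.
Read '1': p→{r}; now {r}.
Read '0': r→{q}; now {q}.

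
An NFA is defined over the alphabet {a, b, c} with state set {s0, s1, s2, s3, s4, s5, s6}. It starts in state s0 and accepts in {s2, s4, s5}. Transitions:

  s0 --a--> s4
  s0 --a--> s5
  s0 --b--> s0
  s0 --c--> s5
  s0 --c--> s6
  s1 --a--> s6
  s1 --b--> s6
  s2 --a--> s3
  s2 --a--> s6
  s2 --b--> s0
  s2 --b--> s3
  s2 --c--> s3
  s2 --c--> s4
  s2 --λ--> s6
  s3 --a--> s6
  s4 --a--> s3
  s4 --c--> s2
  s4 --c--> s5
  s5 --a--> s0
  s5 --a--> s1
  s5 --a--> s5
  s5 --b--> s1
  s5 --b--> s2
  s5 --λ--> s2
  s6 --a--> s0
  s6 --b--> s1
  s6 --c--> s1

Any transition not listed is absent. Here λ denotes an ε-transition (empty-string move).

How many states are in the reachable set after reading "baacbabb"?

4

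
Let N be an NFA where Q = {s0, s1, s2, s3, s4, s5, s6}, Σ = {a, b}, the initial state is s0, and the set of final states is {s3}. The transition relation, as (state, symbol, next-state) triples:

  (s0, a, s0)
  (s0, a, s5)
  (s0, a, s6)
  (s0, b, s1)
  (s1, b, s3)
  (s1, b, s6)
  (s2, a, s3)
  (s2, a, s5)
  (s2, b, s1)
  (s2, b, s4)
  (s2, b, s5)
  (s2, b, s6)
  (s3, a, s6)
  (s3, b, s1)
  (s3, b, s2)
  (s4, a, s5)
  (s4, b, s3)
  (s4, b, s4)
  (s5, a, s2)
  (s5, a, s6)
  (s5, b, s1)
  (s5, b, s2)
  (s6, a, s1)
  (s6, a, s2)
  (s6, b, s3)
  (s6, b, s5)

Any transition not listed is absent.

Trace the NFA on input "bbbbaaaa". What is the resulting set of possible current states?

Start in {s0}.
Read 'b': {s0} → {s1}.
Read 'b': {s1} → {s3, s6}.
Read 'b': {s3, s6} → {s1, s2, s3, s5}.
Read 'b': {s1, s2, s3, s5} → {s1, s2, s3, s4, s5, s6}.
Read 'a': {s1, s2, s3, s4, s5, s6} → {s1, s2, s3, s5, s6}.
Read 'a': {s1, s2, s3, s5, s6} → {s1, s2, s3, s5, s6}.
Read 'a': {s1, s2, s3, s5, s6} → {s1, s2, s3, s5, s6}.
Read 'a': {s1, s2, s3, s5, s6} → {s1, s2, s3, s5, s6}.

{s1, s2, s3, s5, s6}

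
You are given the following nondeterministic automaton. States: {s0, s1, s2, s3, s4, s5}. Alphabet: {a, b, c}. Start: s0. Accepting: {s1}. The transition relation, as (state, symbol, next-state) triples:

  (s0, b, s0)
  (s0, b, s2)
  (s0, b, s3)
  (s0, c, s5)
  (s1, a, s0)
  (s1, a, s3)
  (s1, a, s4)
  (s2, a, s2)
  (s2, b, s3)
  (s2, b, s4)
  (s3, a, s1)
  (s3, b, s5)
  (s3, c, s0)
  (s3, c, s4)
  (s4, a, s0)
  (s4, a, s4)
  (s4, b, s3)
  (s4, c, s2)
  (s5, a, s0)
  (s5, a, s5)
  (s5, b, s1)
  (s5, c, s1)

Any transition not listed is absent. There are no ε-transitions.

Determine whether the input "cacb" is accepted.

Start in {s0}.
Read 'c': {s0} → {s5}.
Read 'a': {s5} → {s0, s5}.
Read 'c': {s0, s5} → {s1, s5}.
Read 'b': {s1, s5} → {s1}.
The final set {s1} contains the accepting state s1.

Yes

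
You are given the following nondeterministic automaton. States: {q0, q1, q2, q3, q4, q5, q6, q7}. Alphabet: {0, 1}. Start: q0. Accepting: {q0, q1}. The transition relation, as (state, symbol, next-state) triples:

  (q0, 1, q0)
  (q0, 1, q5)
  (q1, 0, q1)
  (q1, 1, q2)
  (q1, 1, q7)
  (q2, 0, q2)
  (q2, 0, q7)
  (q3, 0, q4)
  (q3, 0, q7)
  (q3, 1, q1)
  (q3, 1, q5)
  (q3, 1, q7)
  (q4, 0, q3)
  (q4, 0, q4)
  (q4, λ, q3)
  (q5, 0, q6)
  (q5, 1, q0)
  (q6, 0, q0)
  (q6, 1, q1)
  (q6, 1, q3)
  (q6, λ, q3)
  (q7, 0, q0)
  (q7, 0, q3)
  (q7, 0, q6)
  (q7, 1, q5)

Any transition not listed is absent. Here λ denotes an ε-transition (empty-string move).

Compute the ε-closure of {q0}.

Begin with {q0}.
No ε-moves leave this set, so the closure equals the set itself.

{q0}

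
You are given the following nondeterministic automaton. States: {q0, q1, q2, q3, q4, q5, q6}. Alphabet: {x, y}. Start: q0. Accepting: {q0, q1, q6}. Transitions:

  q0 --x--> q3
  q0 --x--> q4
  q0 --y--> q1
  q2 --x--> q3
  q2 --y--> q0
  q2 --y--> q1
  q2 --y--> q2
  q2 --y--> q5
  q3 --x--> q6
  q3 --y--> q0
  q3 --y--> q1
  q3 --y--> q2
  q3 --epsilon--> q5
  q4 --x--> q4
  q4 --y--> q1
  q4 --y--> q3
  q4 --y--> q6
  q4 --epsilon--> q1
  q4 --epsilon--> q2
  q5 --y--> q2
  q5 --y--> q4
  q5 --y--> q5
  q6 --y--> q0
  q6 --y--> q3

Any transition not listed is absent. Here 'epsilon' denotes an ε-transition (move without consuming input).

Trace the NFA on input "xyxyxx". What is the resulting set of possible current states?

Start in {q0}.
Read 'x': q0→{q3, q4}; union {q3, q4}; ε-closure = {q1, q2, q3, q4, q5}.
Read 'y': q1→∅, q2→{q0, q1, q2, q5}, q3→{q0, q1, q2}, q4→{q1, q3, q6}, q5→{q2, q4, q5}; now {q0, q1, q2, q3, q4, q5, q6}.
Read 'x': q0→{q3, q4}, q1→∅, q2→{q3}, q3→{q6}, q4→{q4}, q5→∅, q6→∅; union {q3, q4, q6}; ε-closure = {q1, q2, q3, q4, q5, q6}.
Read 'y': q1→∅, q2→{q0, q1, q2, q5}, q3→{q0, q1, q2}, q4→{q1, q3, q6}, q5→{q2, q4, q5}, q6→{q0, q3}; now {q0, q1, q2, q3, q4, q5, q6}.
Read 'x': q0→{q3, q4}, q1→∅, q2→{q3}, q3→{q6}, q4→{q4}, q5→∅, q6→∅; union {q3, q4, q6}; ε-closure = {q1, q2, q3, q4, q5, q6}.
Read 'x': q1→∅, q2→{q3}, q3→{q6}, q4→{q4}, q5→∅, q6→∅; union {q3, q4, q6}; ε-closure = {q1, q2, q3, q4, q5, q6}.

{q1, q2, q3, q4, q5, q6}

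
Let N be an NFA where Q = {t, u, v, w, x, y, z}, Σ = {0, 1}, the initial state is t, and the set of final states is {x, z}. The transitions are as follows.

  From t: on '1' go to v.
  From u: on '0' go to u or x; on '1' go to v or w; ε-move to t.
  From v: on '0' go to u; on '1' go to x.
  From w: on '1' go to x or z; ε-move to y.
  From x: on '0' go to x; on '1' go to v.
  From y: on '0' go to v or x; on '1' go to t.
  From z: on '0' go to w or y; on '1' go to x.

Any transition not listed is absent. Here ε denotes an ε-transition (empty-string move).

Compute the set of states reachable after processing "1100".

{x}

Start in {t}.
Read '1': t→{v}; now {v}.
Read '1': v→{x}; now {x}.
Read '0': x→{x}; now {x}.
Read '0': x→{x}; now {x}.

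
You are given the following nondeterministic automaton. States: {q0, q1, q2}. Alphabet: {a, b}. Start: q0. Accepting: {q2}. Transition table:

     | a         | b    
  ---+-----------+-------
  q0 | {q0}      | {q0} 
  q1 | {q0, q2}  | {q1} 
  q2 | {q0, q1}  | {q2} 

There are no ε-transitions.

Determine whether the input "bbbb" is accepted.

No

Start in {q0}.
Read 'b': q0→{q0}; now {q0}.
Read 'b': q0→{q0}; now {q0}.
Read 'b': q0→{q0}; now {q0}.
Read 'b': q0→{q0}; now {q0}.
The final set {q0} contains no accepting state.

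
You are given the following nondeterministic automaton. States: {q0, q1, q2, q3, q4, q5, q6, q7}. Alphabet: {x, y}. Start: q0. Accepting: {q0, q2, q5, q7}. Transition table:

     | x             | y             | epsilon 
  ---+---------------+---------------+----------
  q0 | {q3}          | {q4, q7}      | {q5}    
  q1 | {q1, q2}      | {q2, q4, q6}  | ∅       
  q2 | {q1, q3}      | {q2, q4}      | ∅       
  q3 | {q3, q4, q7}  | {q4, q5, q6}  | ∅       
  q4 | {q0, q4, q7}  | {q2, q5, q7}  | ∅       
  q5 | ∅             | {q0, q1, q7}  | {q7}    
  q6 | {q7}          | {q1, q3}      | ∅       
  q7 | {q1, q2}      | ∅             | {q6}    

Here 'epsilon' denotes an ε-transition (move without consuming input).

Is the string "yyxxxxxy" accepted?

Start: ε-closure({q0}) = {q0, q5, q6, q7}.
Read 'y': q0→{q4, q7}, q5→{q0, q1, q7}, q6→{q1, q3}, q7→∅; union {q0, q1, q3, q4, q7}; ε-closure = {q0, q1, q3, q4, q5, q6, q7}.
Read 'y': q0→{q4, q7}, q1→{q2, q4, q6}, q3→{q4, q5, q6}, q4→{q2, q5, q7}, q5→{q0, q1, q7}, q6→{q1, q3}, q7→∅; now {q0, q1, q2, q3, q4, q5, q6, q7}.
Read 'x': q0→{q3}, q1→{q1, q2}, q2→{q1, q3}, q3→{q3, q4, q7}, q4→{q0, q4, q7}, q5→∅, q6→{q7}, q7→{q1, q2}; union {q0, q1, q2, q3, q4, q7}; ε-closure = {q0, q1, q2, q3, q4, q5, q6, q7}.
Read 'x': q0→{q3}, q1→{q1, q2}, q2→{q1, q3}, q3→{q3, q4, q7}, q4→{q0, q4, q7}, q5→∅, q6→{q7}, q7→{q1, q2}; union {q0, q1, q2, q3, q4, q7}; ε-closure = {q0, q1, q2, q3, q4, q5, q6, q7}.
Read 'x': q0→{q3}, q1→{q1, q2}, q2→{q1, q3}, q3→{q3, q4, q7}, q4→{q0, q4, q7}, q5→∅, q6→{q7}, q7→{q1, q2}; union {q0, q1, q2, q3, q4, q7}; ε-closure = {q0, q1, q2, q3, q4, q5, q6, q7}.
Read 'x': q0→{q3}, q1→{q1, q2}, q2→{q1, q3}, q3→{q3, q4, q7}, q4→{q0, q4, q7}, q5→∅, q6→{q7}, q7→{q1, q2}; union {q0, q1, q2, q3, q4, q7}; ε-closure = {q0, q1, q2, q3, q4, q5, q6, q7}.
Read 'x': q0→{q3}, q1→{q1, q2}, q2→{q1, q3}, q3→{q3, q4, q7}, q4→{q0, q4, q7}, q5→∅, q6→{q7}, q7→{q1, q2}; union {q0, q1, q2, q3, q4, q7}; ε-closure = {q0, q1, q2, q3, q4, q5, q6, q7}.
Read 'y': q0→{q4, q7}, q1→{q2, q4, q6}, q2→{q2, q4}, q3→{q4, q5, q6}, q4→{q2, q5, q7}, q5→{q0, q1, q7}, q6→{q1, q3}, q7→∅; now {q0, q1, q2, q3, q4, q5, q6, q7}.
The final set {q0, q1, q2, q3, q4, q5, q6, q7} contains the accepting states q0, q2, q5, q7.

Yes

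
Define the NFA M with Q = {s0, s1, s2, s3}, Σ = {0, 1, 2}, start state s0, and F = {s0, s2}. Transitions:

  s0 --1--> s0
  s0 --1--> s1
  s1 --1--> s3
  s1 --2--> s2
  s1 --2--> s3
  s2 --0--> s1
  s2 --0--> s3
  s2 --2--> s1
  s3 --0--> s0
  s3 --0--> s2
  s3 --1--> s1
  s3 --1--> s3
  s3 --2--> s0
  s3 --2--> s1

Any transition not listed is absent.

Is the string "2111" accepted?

Start in {s0}.
Read '2': {s0} → ∅.
The set is empty and remains empty for the remaining 3 symbols.
The final set ∅ contains no accepting state.

No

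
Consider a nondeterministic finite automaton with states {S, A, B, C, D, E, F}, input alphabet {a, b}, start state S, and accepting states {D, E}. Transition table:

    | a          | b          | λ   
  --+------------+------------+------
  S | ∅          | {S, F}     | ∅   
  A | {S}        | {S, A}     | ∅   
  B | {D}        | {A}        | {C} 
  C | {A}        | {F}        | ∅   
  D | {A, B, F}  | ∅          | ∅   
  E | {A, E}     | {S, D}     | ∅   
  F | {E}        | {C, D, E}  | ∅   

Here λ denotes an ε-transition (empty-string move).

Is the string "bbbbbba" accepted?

Yes

Start in {S}.
Read 'b': {S} → {S, F}.
Read 'b': {S, F} → {S, C, D, E, F}.
Read 'b': {S, C, D, E, F} → {S, C, D, E, F}.
Read 'b': {S, C, D, E, F} → {S, C, D, E, F}.
Read 'b': {S, C, D, E, F} → {S, C, D, E, F}.
Read 'b': {S, C, D, E, F} → {S, C, D, E, F}.
Read 'a': {S, C, D, E, F} → {A, B, C, E, F}.
The final set {A, B, C, E, F} contains the accepting state E.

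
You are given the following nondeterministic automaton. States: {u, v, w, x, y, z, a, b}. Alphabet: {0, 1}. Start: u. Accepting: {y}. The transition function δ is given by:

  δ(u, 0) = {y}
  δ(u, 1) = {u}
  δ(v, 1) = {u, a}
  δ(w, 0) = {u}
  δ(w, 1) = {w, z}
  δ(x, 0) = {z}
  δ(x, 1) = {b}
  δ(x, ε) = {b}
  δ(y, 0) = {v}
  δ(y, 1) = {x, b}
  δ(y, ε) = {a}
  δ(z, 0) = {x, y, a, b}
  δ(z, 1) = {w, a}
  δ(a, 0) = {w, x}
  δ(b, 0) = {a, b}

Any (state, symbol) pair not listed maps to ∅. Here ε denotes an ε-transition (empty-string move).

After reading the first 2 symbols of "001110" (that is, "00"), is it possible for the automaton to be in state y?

Start in {u}.
Read '0': {u} → {y, a}.
Read '0': {y, a} → {v, w, x, b}.
State y is not in {v, w, x, b}.

No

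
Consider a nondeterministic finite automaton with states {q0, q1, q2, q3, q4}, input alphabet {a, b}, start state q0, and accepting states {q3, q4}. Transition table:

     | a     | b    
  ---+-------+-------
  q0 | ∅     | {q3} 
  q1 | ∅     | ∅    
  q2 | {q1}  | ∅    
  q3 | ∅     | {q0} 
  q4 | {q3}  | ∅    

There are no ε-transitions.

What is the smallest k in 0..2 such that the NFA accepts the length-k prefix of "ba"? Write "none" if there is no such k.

1

Start in {q0}.
Read 'b': {q0} → {q3}.
None of the earlier sets intersect F, but {q3} does.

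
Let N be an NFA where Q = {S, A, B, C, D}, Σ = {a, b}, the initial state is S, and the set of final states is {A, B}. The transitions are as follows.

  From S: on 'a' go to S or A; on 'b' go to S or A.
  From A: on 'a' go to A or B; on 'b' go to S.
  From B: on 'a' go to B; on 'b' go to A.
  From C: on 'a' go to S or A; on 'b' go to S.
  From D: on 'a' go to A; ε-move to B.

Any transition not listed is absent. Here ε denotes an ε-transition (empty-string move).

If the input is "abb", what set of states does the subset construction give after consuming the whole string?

Start in {S}.
Read 'a': S→{S, A}; now {S, A}.
Read 'b': S→{S, A}, A→{S}; now {S, A}.
Read 'b': S→{S, A}, A→{S}; now {S, A}.

{S, A}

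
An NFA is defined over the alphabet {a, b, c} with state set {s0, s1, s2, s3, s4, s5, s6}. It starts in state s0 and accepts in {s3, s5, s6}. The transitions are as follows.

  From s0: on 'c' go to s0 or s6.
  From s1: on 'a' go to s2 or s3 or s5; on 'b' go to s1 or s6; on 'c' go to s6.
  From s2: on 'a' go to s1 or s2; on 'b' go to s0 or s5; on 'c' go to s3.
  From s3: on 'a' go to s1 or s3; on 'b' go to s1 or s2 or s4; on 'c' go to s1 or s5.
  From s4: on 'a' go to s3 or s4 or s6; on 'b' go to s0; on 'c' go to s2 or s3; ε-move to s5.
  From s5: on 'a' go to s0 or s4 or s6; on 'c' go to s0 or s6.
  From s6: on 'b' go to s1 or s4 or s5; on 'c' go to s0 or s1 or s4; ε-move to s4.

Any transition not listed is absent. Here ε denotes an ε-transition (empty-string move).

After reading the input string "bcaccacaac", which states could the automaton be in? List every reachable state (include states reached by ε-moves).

Start in {s0}.
Read 'b': s0→∅; now ∅.
The set is empty and remains empty for the remaining 9 symbols.

∅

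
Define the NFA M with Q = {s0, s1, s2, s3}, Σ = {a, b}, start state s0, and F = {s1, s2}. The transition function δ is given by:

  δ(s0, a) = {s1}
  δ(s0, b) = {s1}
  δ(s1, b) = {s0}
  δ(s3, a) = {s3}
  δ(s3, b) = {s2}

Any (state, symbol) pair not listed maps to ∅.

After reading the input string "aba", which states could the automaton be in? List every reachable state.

{s1}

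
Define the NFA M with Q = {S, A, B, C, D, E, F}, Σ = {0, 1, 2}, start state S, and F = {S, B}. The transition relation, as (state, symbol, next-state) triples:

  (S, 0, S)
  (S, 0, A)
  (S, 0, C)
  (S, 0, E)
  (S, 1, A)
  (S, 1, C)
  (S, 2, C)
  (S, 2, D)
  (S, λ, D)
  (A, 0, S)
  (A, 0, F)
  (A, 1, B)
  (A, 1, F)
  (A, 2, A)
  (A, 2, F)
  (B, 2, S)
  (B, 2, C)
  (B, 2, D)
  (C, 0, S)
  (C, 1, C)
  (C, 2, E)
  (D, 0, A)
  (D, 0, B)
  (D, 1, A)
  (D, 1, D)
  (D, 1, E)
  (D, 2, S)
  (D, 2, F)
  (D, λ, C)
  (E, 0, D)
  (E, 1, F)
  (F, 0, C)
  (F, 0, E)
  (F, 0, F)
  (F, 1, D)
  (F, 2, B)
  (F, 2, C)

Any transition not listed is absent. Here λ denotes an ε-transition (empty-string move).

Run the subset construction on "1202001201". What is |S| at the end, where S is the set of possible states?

6

Start: ε-closure({S}) = {S, C, D}.
Read '1': {S, C, D} → {A, C, D, E}.
Read '2': {A, C, D, E} → {S, A, C, D, E, F}.
Read '0': {S, A, C, D, E, F} → {S, A, B, C, D, E, F}.
Read '2': {S, A, B, C, D, E, F} → {S, A, B, C, D, E, F}.
Read '0': {S, A, B, C, D, E, F} → {S, A, B, C, D, E, F}.
Read '0': {S, A, B, C, D, E, F} → {S, A, B, C, D, E, F}.
Read '1': {S, A, B, C, D, E, F} → {A, B, C, D, E, F}.
Read '2': {A, B, C, D, E, F} → {S, A, B, C, D, E, F}.
Read '0': {S, A, B, C, D, E, F} → {S, A, B, C, D, E, F}.
Read '1': {S, A, B, C, D, E, F} → {A, B, C, D, E, F}.
That set has 6 states.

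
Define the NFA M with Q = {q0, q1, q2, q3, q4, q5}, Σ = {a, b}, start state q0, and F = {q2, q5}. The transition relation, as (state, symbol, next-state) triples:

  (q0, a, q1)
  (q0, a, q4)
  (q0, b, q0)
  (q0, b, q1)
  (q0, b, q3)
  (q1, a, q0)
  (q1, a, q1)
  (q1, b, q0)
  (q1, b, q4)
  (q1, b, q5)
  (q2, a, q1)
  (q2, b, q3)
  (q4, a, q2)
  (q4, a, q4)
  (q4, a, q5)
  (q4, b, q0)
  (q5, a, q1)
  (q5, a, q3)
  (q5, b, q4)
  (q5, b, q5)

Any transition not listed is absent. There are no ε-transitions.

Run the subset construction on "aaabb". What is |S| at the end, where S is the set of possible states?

5

Start in {q0}.
Read 'a': {q0} → {q1, q4}.
Read 'a': {q1, q4} → {q0, q1, q2, q4, q5}.
Read 'a': {q0, q1, q2, q4, q5} → {q0, q1, q2, q3, q4, q5}.
Read 'b': {q0, q1, q2, q3, q4, q5} → {q0, q1, q3, q4, q5}.
Read 'b': {q0, q1, q3, q4, q5} → {q0, q1, q3, q4, q5}.
That set has 5 states.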